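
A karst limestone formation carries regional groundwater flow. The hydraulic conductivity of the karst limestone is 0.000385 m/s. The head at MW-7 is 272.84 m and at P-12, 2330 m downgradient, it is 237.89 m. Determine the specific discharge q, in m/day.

Convert K: 0.000385 m/s × 86400 = 33.26 m/day.
Hydraulic gradient i = (272.84 − 237.89) / 2330 = 34.95 / 2330 = 0.01500.
Specific discharge q = K · i = 33.26 × 0.01500 = 0.4990 m/day.

0.499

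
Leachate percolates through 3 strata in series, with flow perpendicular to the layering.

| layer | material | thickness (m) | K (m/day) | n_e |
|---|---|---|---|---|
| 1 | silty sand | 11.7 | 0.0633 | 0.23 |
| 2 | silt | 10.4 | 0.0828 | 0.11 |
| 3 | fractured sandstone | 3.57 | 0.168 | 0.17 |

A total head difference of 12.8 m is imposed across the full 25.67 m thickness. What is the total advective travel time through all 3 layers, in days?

With flow normal to the layers, continuity requires the same specific discharge q through every layer.
Σ(b_i/K_i) = 11.7/0.0633 + 10.4/0.0828 + 3.57/0.168 = 331.7 d.
q = Δh / Σ(b_i/K_i) = 12.8 / 331.7 = 0.03859 m/day.
In each layer the seepage velocity is v_i = q/n_i, so the layer transit time is t_i = b_i·n_i / q:
  layer 1 (silty sand): t_1 = 11.7 × 0.23 / 0.03859 = 69.73 d
  layer 2 (silt): t_2 = 10.4 × 0.11 / 0.03859 = 29.64 d
  layer 3 (fractured sandstone): t_3 = 3.57 × 0.17 / 0.03859 = 15.73 d
Total t = Σ t_i = 115.1 days.

115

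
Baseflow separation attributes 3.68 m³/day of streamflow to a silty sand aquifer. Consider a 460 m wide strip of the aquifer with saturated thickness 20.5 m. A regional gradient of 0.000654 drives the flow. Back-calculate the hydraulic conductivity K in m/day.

0.597

Cross-sectional area A = 460 × 20.5 = 9430 m².
Hydraulic gradient i = 0.000654.
From Q = K·A·i, K = Q / (A·i) = 3.68 / (9430 × 0.0006540) = 0.5967 m/day.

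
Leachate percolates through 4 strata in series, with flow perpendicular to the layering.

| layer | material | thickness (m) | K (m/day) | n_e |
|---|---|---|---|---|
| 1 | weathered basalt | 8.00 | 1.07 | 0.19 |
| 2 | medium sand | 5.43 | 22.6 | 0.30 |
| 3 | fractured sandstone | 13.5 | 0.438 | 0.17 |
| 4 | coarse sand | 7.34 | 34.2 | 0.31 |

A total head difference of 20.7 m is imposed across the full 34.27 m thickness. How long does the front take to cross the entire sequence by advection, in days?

With flow normal to the layers, continuity requires the same specific discharge q through every layer.
Σ(b_i/K_i) = 8.00/1.07 + 5.43/22.6 + 13.5/0.438 + 7.34/34.2 = 38.75 d.
q = Δh / Σ(b_i/K_i) = 20.7 / 38.75 = 0.5341 m/day.
In each layer the seepage velocity is v_i = q/n_i, so the layer transit time is t_i = b_i·n_i / q:
  layer 1 (weathered basalt): t_1 = 8.00 × 0.19 / 0.5341 = 2.846 d
  layer 2 (medium sand): t_2 = 5.43 × 0.30 / 0.5341 = 3.050 d
  layer 3 (fractured sandstone): t_3 = 13.5 × 0.17 / 0.5341 = 4.297 d
  layer 4 (coarse sand): t_4 = 7.34 × 0.31 / 0.5341 = 4.260 d
Total t = Σ t_i = 14.45 days.

14.5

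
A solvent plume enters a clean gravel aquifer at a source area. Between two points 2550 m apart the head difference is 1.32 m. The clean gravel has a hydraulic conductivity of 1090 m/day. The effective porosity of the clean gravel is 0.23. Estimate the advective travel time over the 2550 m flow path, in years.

2.85

Hydraulic gradient i = Δh / L = 1.32 / 2550 = 0.0005176.
Darcy flux q = K · i = 1090 × 0.0005176 = 0.5642 m/day.
Seepage velocity v = q / n_e = 0.5642 / 0.23 = 2.453 m/day.
Travel time t = L / v = 2550 / 2.453 = 1039 days = 2.846 years.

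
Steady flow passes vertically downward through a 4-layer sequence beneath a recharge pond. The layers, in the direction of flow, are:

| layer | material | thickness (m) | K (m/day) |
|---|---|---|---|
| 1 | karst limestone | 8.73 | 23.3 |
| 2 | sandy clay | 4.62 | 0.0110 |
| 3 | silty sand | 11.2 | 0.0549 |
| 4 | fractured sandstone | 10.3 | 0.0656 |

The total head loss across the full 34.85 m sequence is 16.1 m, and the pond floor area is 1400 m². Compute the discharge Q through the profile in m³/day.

28.8

Flow is perpendicular to layering, so the layers act in series and the equivalent K is the thickness-weighted harmonic mean.
Total thickness L = 8.73 + 4.62 + 11.2 + 10.3 = 34.85 m.
Σ(b_i/K_i) = 8.73/23.3 + 4.62/0.0110 + 11.2/0.0549 + 10.3/0.0656 = 781.4 d.
K_eq = L / Σ(b_i/K_i) = 34.85 / 781.4 = 0.04460 m/day.
Q = K_eq · A · (Δh/L) = 0.04460 × 1400 × (16.1/34.85) = 28.85 m³/day.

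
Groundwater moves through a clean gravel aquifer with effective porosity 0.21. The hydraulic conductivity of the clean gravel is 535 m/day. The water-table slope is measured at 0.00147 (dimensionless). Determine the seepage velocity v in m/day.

Hydraulic gradient i = 0.00147.
Darcy flux q = K · i = 535.0 × 0.001470 = 0.7864 m/day.
Seepage velocity v = q / n_e = 0.7864 / 0.21 = 3.745 m/day.

3.75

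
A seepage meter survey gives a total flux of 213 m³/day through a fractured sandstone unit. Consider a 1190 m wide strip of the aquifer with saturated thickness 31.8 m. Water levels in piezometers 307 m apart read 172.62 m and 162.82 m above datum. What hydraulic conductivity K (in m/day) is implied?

Cross-sectional area A = 1190 × 31.8 = 37842 m².
Hydraulic gradient i = (172.62 − 162.82) / 307 = 9.8 / 307 = 0.03192.
From Q = K·A·i, K = Q / (A·i) = 213 / (37842 × 0.03192) = 0.1763 m/day.

0.176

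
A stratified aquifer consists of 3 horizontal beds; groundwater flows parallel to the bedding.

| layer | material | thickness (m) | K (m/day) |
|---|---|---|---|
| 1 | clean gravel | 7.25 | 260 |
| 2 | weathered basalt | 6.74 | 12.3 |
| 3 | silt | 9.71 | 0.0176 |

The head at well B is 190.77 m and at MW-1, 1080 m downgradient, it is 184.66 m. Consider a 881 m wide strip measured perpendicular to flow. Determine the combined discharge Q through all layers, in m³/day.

9810

Flow is parallel to layering, so each bed carries its own Darcy discharge and the transmissivities add.
Σ(K_i·b_i) = 260×7.25 + 12.3×6.74 + 0.0176×9.71 = 1968 m²/day.
Hydraulic gradient i = (190.77 − 184.66) / 1080 = 6.11 / 1080 = 0.005657.
Q = Σ(K_i·b_i) · W · i = 1968 × 881 × 0.005657 = 9809 m³/day.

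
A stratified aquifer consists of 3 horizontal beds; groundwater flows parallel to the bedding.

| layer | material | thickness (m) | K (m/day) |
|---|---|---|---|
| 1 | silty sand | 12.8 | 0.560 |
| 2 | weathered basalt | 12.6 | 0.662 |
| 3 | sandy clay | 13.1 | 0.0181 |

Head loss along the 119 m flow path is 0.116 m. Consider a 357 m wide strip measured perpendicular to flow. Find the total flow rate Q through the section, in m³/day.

5.48

Flow is parallel to layering, so each bed carries its own Darcy discharge and the transmissivities add.
Σ(K_i·b_i) = 0.560×12.8 + 0.662×12.6 + 0.0181×13.1 = 15.75 m²/day.
Hydraulic gradient i = Δh / L = 0.116 / 119 = 0.0009748.
Q = Σ(K_i·b_i) · W · i = 15.75 × 357 × 0.0009748 = 5.480 m³/day.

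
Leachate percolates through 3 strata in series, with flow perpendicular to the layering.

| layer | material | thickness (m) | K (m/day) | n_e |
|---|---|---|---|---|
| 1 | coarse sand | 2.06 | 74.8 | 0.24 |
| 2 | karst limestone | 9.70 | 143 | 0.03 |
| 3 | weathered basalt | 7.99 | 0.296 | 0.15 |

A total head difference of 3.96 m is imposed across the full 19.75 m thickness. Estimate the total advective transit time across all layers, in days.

With flow normal to the layers, continuity requires the same specific discharge q through every layer.
Σ(b_i/K_i) = 2.06/74.8 + 9.70/143 + 7.99/0.296 = 27.09 d.
q = Δh / Σ(b_i/K_i) = 3.96 / 27.09 = 0.1462 m/day.
In each layer the seepage velocity is v_i = q/n_i, so the layer transit time is t_i = b_i·n_i / q:
  layer 1 (coarse sand): t_1 = 2.06 × 0.24 / 0.1462 = 3.382 d
  layer 2 (karst limestone): t_2 = 9.70 × 0.03 / 0.1462 = 1.991 d
  layer 3 (weathered basalt): t_3 = 7.99 × 0.15 / 0.1462 = 8.198 d
Total t = Σ t_i = 13.57 days.

13.6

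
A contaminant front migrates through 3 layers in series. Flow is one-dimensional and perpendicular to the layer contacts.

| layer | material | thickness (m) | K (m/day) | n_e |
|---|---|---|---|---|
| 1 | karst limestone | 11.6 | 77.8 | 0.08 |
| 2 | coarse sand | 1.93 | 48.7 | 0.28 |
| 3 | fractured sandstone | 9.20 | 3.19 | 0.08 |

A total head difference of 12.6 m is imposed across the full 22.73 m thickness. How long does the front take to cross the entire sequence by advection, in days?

With flow normal to the layers, continuity requires the same specific discharge q through every layer.
Σ(b_i/K_i) = 11.6/77.8 + 1.93/48.7 + 9.20/3.19 = 3.073 d.
q = Δh / Σ(b_i/K_i) = 12.6 / 3.073 = 4.101 m/day.
In each layer the seepage velocity is v_i = q/n_i, so the layer transit time is t_i = b_i·n_i / q:
  layer 1 (karst limestone): t_1 = 11.6 × 0.08 / 4.101 = 0.2263 d
  layer 2 (coarse sand): t_2 = 1.93 × 0.28 / 4.101 = 0.1318 d
  layer 3 (fractured sandstone): t_3 = 9.20 × 0.08 / 4.101 = 0.1795 d
Total t = Σ t_i = 0.5376 days.

0.538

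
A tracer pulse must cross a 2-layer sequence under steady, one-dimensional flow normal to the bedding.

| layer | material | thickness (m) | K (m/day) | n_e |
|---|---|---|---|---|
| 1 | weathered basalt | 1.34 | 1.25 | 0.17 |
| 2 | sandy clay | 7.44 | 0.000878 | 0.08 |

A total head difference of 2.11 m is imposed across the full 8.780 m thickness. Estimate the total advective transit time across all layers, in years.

With flow normal to the layers, continuity requires the same specific discharge q through every layer.
Σ(b_i/K_i) = 1.34/1.25 + 7.44/0.000878 = 8475 d.
q = Δh / Σ(b_i/K_i) = 2.11 / 8475 = 0.0002490 m/day.
In each layer the seepage velocity is v_i = q/n_i, so the layer transit time is t_i = b_i·n_i / q:
  layer 1 (weathered basalt): t_1 = 1.34 × 0.17 / 0.0002490 = 915.0 d
  layer 2 (sandy clay): t_2 = 7.44 × 0.08 / 0.0002490 = 2391 d
Total t = Σ t_i = 3306 days = 9.050 years.

9.05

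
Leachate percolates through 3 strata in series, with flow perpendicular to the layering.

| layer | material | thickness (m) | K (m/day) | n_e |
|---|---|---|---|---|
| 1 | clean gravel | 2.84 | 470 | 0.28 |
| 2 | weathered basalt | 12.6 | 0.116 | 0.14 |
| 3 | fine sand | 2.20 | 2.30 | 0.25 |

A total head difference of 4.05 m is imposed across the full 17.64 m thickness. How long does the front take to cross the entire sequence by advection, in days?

With flow normal to the layers, continuity requires the same specific discharge q through every layer.
Σ(b_i/K_i) = 2.84/470 + 12.6/0.116 + 2.20/2.30 = 109.6 d.
q = Δh / Σ(b_i/K_i) = 4.05 / 109.6 = 0.03696 m/day.
In each layer the seepage velocity is v_i = q/n_i, so the layer transit time is t_i = b_i·n_i / q:
  layer 1 (clean gravel): t_1 = 2.84 × 0.28 / 0.03696 = 21.52 d
  layer 2 (weathered basalt): t_2 = 12.6 × 0.14 / 0.03696 = 47.73 d
  layer 3 (fine sand): t_3 = 2.20 × 0.25 / 0.03696 = 14.88 d
Total t = Σ t_i = 84.13 days.

84.1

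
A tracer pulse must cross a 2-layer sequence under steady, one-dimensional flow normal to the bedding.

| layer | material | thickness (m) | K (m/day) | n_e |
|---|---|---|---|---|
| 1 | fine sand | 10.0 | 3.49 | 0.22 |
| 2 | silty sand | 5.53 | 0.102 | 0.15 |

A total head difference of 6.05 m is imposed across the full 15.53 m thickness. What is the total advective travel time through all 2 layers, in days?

With flow normal to the layers, continuity requires the same specific discharge q through every layer.
Σ(b_i/K_i) = 10.0/3.49 + 5.53/0.102 = 57.08 d.
q = Δh / Σ(b_i/K_i) = 6.05 / 57.08 = 0.1060 m/day.
In each layer the seepage velocity is v_i = q/n_i, so the layer transit time is t_i = b_i·n_i / q:
  layer 1 (fine sand): t_1 = 10.0 × 0.22 / 0.1060 = 20.76 d
  layer 2 (silty sand): t_2 = 5.53 × 0.15 / 0.1060 = 7.826 d
Total t = Σ t_i = 28.58 days.

28.6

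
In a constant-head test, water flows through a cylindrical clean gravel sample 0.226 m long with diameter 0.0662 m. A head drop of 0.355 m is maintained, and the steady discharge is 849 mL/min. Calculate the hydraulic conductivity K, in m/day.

Cross-sectional area A = π·(d/2)² = π × (0.0662/2)² = 0.003442 m².
Convert discharge: 849 mL/min = 1.415e-05 m³/s.
Darcy's law rearranged: K = Q·L / (A·Δh) = 1.415e-05 × 0.226 / (0.003442 × 0.355) = 0.002617 m/s = 226.1 m/day.

226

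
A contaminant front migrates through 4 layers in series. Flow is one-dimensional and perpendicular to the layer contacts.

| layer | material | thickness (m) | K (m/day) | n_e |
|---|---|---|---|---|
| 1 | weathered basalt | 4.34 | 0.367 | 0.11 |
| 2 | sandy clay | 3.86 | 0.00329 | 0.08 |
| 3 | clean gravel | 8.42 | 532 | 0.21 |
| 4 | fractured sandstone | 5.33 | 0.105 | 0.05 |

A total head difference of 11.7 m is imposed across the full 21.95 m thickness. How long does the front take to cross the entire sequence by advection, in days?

298

With flow normal to the layers, continuity requires the same specific discharge q through every layer.
Σ(b_i/K_i) = 4.34/0.367 + 3.86/0.00329 + 8.42/532 + 5.33/0.105 = 1236 d.
q = Δh / Σ(b_i/K_i) = 11.7 / 1236 = 0.009467 m/day.
In each layer the seepage velocity is v_i = q/n_i, so the layer transit time is t_i = b_i·n_i / q:
  layer 1 (weathered basalt): t_1 = 4.34 × 0.11 / 0.009467 = 50.43 d
  layer 2 (sandy clay): t_2 = 3.86 × 0.08 / 0.009467 = 32.62 d
  layer 3 (clean gravel): t_3 = 8.42 × 0.21 / 0.009467 = 186.8 d
  layer 4 (fractured sandstone): t_4 = 5.33 × 0.05 / 0.009467 = 28.15 d
Total t = Σ t_i = 298.0 days.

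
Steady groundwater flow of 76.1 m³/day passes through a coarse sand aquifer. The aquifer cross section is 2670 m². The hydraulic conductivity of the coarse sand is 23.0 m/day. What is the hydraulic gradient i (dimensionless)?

0.00124

From Q = K·A·i, i = Q / (K·A) = 76.1 / (23.00 × 2670) = 0.001239.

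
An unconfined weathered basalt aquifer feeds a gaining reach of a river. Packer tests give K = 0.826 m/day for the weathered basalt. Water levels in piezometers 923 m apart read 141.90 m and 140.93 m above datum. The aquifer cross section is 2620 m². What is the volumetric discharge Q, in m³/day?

Hydraulic gradient i = (141.90 − 140.93) / 923 = 0.97 / 923 = 0.001051.
Darcy's law: Q = K · A · i = 0.8260 × 2620 × 0.001051 = 2.274 m³/day.

2.27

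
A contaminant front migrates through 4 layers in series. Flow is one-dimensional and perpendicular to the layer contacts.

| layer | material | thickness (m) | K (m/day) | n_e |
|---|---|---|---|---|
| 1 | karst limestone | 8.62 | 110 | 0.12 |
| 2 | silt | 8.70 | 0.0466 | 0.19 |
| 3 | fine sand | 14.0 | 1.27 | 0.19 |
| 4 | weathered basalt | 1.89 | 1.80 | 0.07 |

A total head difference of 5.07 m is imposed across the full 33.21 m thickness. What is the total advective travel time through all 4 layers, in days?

215

With flow normal to the layers, continuity requires the same specific discharge q through every layer.
Σ(b_i/K_i) = 8.62/110 + 8.70/0.0466 + 14.0/1.27 + 1.89/1.80 = 198.8 d.
q = Δh / Σ(b_i/K_i) = 5.07 / 198.8 = 0.02550 m/day.
In each layer the seepage velocity is v_i = q/n_i, so the layer transit time is t_i = b_i·n_i / q:
  layer 1 (karst limestone): t_1 = 8.62 × 0.12 / 0.02550 = 40.57 d
  layer 2 (silt): t_2 = 8.70 × 0.19 / 0.02550 = 64.83 d
  layer 3 (fine sand): t_3 = 14.0 × 0.19 / 0.02550 = 104.3 d
  layer 4 (weathered basalt): t_4 = 1.89 × 0.07 / 0.02550 = 5.189 d
Total t = Σ t_i = 214.9 days.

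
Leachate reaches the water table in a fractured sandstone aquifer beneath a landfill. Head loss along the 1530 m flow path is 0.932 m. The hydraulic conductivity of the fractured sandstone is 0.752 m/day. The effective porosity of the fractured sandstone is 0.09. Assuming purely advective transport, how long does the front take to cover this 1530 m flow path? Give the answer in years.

823

Hydraulic gradient i = Δh / L = 0.932 / 1530 = 0.0006092.
Darcy flux q = K · i = 0.7520 × 0.0006092 = 0.0004581 m/day.
Seepage velocity v = q / n_e = 0.0004581 / 0.09 = 0.005090 m/day.
Travel time t = L / v = 1530 / 0.005090 = 3.006e+05 days = 823.0 years.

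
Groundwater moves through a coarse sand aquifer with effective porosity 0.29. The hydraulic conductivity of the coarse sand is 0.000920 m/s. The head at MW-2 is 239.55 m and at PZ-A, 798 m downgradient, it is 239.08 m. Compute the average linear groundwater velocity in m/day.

0.161

Convert K: 0.000920 m/s × 86400 = 79.49 m/day.
Hydraulic gradient i = (239.55 − 239.08) / 798 = 0.47 / 798 = 0.0005890.
Darcy flux q = K · i = 79.49 × 0.0005890 = 0.04682 m/day.
Seepage velocity v = q / n_e = 0.04682 / 0.29 = 0.1614 m/day.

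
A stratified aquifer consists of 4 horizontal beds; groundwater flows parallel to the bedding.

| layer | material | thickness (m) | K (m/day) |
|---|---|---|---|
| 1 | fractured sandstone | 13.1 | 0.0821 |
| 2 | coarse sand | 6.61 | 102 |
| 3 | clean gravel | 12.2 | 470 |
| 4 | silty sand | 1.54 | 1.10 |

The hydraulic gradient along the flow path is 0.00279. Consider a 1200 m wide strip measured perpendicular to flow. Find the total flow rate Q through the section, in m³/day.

Flow is parallel to layering, so each bed carries its own Darcy discharge and the transmissivities add.
Σ(K_i·b_i) = 0.0821×13.1 + 102×6.61 + 470×12.2 + 1.10×1.54 = 6411 m²/day.
Hydraulic gradient i = 0.00279.
Q = Σ(K_i·b_i) · W · i = 6411 × 1200 × 0.002790 = 21464 m³/day.

21500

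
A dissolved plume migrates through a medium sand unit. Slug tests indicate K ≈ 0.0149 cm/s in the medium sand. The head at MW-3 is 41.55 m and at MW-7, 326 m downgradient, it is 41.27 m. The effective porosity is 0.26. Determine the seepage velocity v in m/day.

Convert K: 0.0149 cm/s × 864 = 12.87 m/day.
Hydraulic gradient i = (41.55 − 41.27) / 326 = 0.28 / 326 = 0.0008589.
Darcy flux q = K · i = 12.87 × 0.0008589 = 0.01106 m/day.
Seepage velocity v = q / n_e = 0.01106 / 0.26 = 0.04253 m/day.

0.0425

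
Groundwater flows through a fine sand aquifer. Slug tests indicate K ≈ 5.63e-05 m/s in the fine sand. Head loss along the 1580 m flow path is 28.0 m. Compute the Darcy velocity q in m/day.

0.0862

Convert K: 5.63e-05 m/s × 86400 = 4.864 m/day.
Hydraulic gradient i = Δh / L = 28.0 / 1580 = 0.01772.
Specific discharge q = K · i = 4.864 × 0.01772 = 0.08620 m/day.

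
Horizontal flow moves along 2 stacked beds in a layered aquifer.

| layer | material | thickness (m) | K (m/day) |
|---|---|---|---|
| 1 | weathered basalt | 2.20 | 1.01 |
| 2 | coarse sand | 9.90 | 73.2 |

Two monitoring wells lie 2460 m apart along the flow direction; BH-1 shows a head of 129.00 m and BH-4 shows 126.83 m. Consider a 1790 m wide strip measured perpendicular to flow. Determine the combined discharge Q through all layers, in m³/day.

1150

Flow is parallel to layering, so each bed carries its own Darcy discharge and the transmissivities add.
Σ(K_i·b_i) = 1.01×2.20 + 73.2×9.90 = 726.9 m²/day.
Hydraulic gradient i = (129.00 − 126.83) / 2460 = 2.17 / 2460 = 0.0008821.
Q = Σ(K_i·b_i) · W · i = 726.9 × 1790 × 0.0008821 = 1148 m³/day.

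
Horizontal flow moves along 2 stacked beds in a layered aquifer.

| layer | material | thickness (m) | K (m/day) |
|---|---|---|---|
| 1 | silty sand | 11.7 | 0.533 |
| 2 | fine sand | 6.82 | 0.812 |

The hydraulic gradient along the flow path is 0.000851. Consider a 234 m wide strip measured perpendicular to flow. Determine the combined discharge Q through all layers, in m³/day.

2.34

Flow is parallel to layering, so each bed carries its own Darcy discharge and the transmissivities add.
Σ(K_i·b_i) = 0.533×11.7 + 0.812×6.82 = 11.77 m²/day.
Hydraulic gradient i = 0.000851.
Q = Σ(K_i·b_i) · W · i = 11.77 × 234 × 0.0008510 = 2.345 m³/day.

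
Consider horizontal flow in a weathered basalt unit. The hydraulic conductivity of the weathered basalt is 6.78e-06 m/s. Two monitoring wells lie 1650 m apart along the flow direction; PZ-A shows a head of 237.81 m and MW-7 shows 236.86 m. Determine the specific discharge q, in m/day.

0.000337

Convert K: 6.78e-06 m/s × 86400 = 0.5858 m/day.
Hydraulic gradient i = (237.81 − 236.86) / 1650 = 0.95 / 1650 = 0.0005758.
Specific discharge q = K · i = 0.5858 × 0.0005758 = 0.0003373 m/day.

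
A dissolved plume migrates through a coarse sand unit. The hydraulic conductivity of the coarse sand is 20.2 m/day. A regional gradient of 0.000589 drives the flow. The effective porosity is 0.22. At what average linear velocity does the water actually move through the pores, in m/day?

0.0541

Hydraulic gradient i = 0.000589.
Darcy flux q = K · i = 20.20 × 0.0005890 = 0.01190 m/day.
Seepage velocity v = q / n_e = 0.01190 / 0.22 = 0.05408 m/day.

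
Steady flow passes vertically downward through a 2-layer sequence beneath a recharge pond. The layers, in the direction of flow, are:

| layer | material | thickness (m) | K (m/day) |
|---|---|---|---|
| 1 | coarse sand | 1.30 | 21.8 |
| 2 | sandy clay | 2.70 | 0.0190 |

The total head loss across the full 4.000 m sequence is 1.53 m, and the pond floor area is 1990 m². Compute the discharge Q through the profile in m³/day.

21.4

Flow is perpendicular to layering, so the layers act in series and the equivalent K is the thickness-weighted harmonic mean.
Total thickness L = 1.30 + 2.70 = 4.000 m.
Σ(b_i/K_i) = 1.30/21.8 + 2.70/0.0190 = 142.2 d.
K_eq = L / Σ(b_i/K_i) = 4.000 / 142.2 = 0.02814 m/day.
Q = K_eq · A · (Δh/L) = 0.02814 × 1990 × (1.53/4.000) = 21.42 m³/day.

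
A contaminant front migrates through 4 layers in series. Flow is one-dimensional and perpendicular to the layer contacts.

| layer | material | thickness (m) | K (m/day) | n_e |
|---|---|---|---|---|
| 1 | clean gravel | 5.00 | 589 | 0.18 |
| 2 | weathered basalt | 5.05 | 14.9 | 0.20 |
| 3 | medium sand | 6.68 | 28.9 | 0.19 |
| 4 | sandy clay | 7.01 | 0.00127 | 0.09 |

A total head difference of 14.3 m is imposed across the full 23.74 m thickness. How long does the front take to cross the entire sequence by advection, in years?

4.03

With flow normal to the layers, continuity requires the same specific discharge q through every layer.
Σ(b_i/K_i) = 5.00/589 + 5.05/14.9 + 6.68/28.9 + 7.01/0.00127 = 5520 d.
q = Δh / Σ(b_i/K_i) = 14.3 / 5520 = 0.002590 m/day.
In each layer the seepage velocity is v_i = q/n_i, so the layer transit time is t_i = b_i·n_i / q:
  layer 1 (clean gravel): t_1 = 5.00 × 0.18 / 0.002590 = 347.4 d
  layer 2 (weathered basalt): t_2 = 5.05 × 0.20 / 0.002590 = 389.9 d
  layer 3 (medium sand): t_3 = 6.68 × 0.19 / 0.002590 = 490.0 d
  layer 4 (sandy clay): t_4 = 7.01 × 0.09 / 0.002590 = 243.5 d
Total t = Σ t_i = 1471 days = 4.027 years.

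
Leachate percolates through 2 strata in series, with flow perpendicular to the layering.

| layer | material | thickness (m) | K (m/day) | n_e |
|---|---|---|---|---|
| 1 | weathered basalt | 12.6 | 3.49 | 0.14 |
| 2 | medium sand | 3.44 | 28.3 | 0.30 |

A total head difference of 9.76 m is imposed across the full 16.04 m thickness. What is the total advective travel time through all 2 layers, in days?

1.07

With flow normal to the layers, continuity requires the same specific discharge q through every layer.
Σ(b_i/K_i) = 12.6/3.49 + 3.44/28.3 = 3.732 d.
q = Δh / Σ(b_i/K_i) = 9.76 / 3.732 = 2.615 m/day.
In each layer the seepage velocity is v_i = q/n_i, so the layer transit time is t_i = b_i·n_i / q:
  layer 1 (weathered basalt): t_1 = 12.6 × 0.14 / 2.615 = 0.6745 d
  layer 2 (medium sand): t_2 = 3.44 × 0.30 / 2.615 = 0.3946 d
Total t = Σ t_i = 1.069 days.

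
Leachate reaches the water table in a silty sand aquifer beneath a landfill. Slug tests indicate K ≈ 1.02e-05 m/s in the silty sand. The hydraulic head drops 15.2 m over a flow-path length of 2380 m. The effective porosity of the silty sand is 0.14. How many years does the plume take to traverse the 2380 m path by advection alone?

Convert K: 1.02e-05 m/s × 86400 = 0.8813 m/day.
Hydraulic gradient i = Δh / L = 15.2 / 2380 = 0.006387.
Darcy flux q = K · i = 0.8813 × 0.006387 = 0.005628 m/day.
Seepage velocity v = q / n_e = 0.005628 / 0.14 = 0.04020 m/day.
Travel time t = L / v = 2380 / 0.04020 = 59200 days = 162.1 years.

162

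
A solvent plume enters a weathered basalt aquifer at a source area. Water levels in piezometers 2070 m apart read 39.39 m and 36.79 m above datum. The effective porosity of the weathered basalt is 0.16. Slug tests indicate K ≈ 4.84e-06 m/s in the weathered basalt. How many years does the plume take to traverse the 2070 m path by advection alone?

Convert K: 4.84e-06 m/s × 86400 = 0.4182 m/day.
Hydraulic gradient i = (39.39 − 36.79) / 2070 = 2.6 / 2070 = 0.001256.
Darcy flux q = K · i = 0.4182 × 0.001256 = 0.0005252 m/day.
Seepage velocity v = q / n_e = 0.0005252 / 0.16 = 0.003283 m/day.
Travel time t = L / v = 2070 / 0.003283 = 6.306e+05 days = 1726 years.

1730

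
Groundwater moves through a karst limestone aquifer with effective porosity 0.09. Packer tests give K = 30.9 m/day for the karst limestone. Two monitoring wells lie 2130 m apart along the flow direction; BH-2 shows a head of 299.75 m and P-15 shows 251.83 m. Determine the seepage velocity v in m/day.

7.72

Hydraulic gradient i = (299.75 − 251.83) / 2130 = 47.92 / 2130 = 0.02250.
Darcy flux q = K · i = 30.90 × 0.02250 = 0.6952 m/day.
Seepage velocity v = q / n_e = 0.6952 / 0.09 = 7.724 m/day.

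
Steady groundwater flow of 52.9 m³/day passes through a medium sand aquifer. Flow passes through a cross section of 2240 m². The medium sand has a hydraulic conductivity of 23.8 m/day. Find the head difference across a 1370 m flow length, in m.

1.36

From Q = K·A·i, i = Q / (K·A) = 52.9 / (23.80 × 2240) = 0.0009923.
Head loss Δh = i · L = 0.0009923 × 1370 = 1.359 m.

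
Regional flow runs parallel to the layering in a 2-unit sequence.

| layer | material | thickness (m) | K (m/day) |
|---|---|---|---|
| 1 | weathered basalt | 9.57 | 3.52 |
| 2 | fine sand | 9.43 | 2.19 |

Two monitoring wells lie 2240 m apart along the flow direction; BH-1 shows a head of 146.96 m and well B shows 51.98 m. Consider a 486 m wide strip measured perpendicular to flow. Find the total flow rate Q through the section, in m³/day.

1120

Flow is parallel to layering, so each bed carries its own Darcy discharge and the transmissivities add.
Σ(K_i·b_i) = 3.52×9.57 + 2.19×9.43 = 54.34 m²/day.
Hydraulic gradient i = (146.96 − 51.98) / 2240 = 94.98 / 2240 = 0.04240.
Q = Σ(K_i·b_i) · W · i = 54.34 × 486 × 0.04240 = 1120 m³/day.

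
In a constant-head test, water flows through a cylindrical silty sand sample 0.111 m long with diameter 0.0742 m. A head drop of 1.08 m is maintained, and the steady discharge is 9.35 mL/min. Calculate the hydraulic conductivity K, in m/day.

Cross-sectional area A = π·(d/2)² = π × (0.0742/2)² = 0.004324 m².
Convert discharge: 9.35 mL/min = 1.558e-07 m³/s.
Darcy's law rearranged: K = Q·L / (A·Δh) = 1.558e-07 × 0.111 / (0.004324 × 1.08) = 3.704e-06 m/s = 0.3200 m/day.

0.320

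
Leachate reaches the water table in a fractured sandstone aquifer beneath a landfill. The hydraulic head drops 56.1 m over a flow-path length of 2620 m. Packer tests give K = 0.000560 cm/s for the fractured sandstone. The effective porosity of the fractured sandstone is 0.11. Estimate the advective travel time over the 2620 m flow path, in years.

76.2

Convert K: 0.000560 cm/s × 864 = 0.4838 m/day.
Hydraulic gradient i = Δh / L = 56.1 / 2620 = 0.02141.
Darcy flux q = K · i = 0.4838 × 0.02141 = 0.01036 m/day.
Seepage velocity v = q / n_e = 0.01036 / 0.11 = 0.09418 m/day.
Travel time t = L / v = 2620 / 0.09418 = 27818 days = 76.16 years.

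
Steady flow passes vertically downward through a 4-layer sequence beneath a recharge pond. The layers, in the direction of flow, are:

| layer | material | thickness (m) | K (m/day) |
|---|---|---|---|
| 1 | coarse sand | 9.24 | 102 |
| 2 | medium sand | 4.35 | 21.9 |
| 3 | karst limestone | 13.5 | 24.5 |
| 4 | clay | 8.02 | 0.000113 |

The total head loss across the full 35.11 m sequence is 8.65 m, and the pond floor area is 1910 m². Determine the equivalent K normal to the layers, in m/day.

Flow is perpendicular to layering, so the layers act in series and the equivalent K is the thickness-weighted harmonic mean.
Total thickness L = 9.24 + 4.35 + 13.5 + 8.02 = 35.11 m.
Σ(b_i/K_i) = 9.24/102 + 4.35/21.9 + 13.5/24.5 + 8.02/0.000113 = 70974 d.
K_eq = L / Σ(b_i/K_i) = 35.11 / 70974 = 0.0004947 m/day.

0.000495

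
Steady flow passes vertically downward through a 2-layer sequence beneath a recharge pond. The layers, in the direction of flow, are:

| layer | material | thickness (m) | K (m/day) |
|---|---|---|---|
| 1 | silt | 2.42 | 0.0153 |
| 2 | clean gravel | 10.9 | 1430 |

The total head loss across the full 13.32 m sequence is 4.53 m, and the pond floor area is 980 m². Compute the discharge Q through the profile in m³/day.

28.1

Flow is perpendicular to layering, so the layers act in series and the equivalent K is the thickness-weighted harmonic mean.
Total thickness L = 2.42 + 10.9 = 13.32 m.
Σ(b_i/K_i) = 2.42/0.0153 + 10.9/1430 = 158.2 d.
K_eq = L / Σ(b_i/K_i) = 13.32 / 158.2 = 0.08421 m/day.
Q = K_eq · A · (Δh/L) = 0.08421 × 980 × (4.53/13.32) = 28.07 m³/day.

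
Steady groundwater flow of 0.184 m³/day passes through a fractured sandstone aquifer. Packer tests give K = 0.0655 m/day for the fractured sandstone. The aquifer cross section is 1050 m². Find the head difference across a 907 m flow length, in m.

From Q = K·A·i, i = Q / (K·A) = 0.184 / (0.06550 × 1050) = 0.002675.
Head loss Δh = i · L = 0.002675 × 907 = 2.427 m.

2.43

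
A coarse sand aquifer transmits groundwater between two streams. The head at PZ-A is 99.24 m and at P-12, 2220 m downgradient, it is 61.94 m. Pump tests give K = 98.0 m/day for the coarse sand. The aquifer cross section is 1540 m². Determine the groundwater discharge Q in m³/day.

2540

Hydraulic gradient i = (99.24 − 61.94) / 2220 = 37.3 / 2220 = 0.01680.
Darcy's law: Q = K · A · i = 98.00 × 1540 × 0.01680 = 2536 m³/day.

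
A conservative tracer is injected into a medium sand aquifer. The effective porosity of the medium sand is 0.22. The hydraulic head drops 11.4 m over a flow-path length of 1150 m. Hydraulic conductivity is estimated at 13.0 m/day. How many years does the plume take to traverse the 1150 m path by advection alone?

Hydraulic gradient i = Δh / L = 11.4 / 1150 = 0.009913.
Darcy flux q = K · i = 13.00 × 0.009913 = 0.1289 m/day.
Seepage velocity v = q / n_e = 0.1289 / 0.22 = 0.5858 m/day.
Travel time t = L / v = 1150 / 0.5858 = 1963 days = 5.375 years.

5.38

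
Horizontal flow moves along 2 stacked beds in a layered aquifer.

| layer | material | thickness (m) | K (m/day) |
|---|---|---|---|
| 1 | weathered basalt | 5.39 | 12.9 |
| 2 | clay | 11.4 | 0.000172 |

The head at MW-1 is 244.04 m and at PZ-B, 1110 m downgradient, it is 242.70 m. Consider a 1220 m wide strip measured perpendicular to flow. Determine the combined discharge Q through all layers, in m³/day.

102

Flow is parallel to layering, so each bed carries its own Darcy discharge and the transmissivities add.
Σ(K_i·b_i) = 12.9×5.39 + 0.000172×11.4 = 69.53 m²/day.
Hydraulic gradient i = (244.04 − 242.70) / 1110 = 1.34 / 1110 = 0.001207.
Q = Σ(K_i·b_i) · W · i = 69.53 × 1220 × 0.001207 = 102.4 m³/day.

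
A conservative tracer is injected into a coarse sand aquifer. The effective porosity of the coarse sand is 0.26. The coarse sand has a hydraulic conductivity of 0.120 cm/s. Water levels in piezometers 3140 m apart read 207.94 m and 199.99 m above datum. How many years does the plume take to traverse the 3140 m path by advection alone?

Convert K: 0.120 cm/s × 864 = 103.7 m/day.
Hydraulic gradient i = (207.94 − 199.99) / 3140 = 7.95 / 3140 = 0.002532.
Darcy flux q = K · i = 103.7 × 0.002532 = 0.2625 m/day.
Seepage velocity v = q / n_e = 0.2625 / 0.26 = 1.010 m/day.
Travel time t = L / v = 3140 / 1.010 = 3110 days = 8.515 years.

8.51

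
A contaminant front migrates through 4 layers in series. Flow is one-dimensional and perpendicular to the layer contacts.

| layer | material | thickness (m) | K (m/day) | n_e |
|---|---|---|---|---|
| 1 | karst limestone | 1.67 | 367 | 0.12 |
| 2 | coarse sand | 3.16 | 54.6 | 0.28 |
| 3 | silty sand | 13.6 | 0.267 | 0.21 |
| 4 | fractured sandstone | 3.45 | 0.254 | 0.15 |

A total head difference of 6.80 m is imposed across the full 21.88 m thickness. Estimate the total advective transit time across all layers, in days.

42.3

With flow normal to the layers, continuity requires the same specific discharge q through every layer.
Σ(b_i/K_i) = 1.67/367 + 3.16/54.6 + 13.6/0.267 + 3.45/0.254 = 64.58 d.
q = Δh / Σ(b_i/K_i) = 6.80 / 64.58 = 0.1053 m/day.
In each layer the seepage velocity is v_i = q/n_i, so the layer transit time is t_i = b_i·n_i / q:
  layer 1 (karst limestone): t_1 = 1.67 × 0.12 / 0.1053 = 1.903 d
  layer 2 (coarse sand): t_2 = 3.16 × 0.28 / 0.1053 = 8.403 d
  layer 3 (silty sand): t_3 = 13.6 × 0.21 / 0.1053 = 27.12 d
  layer 4 (fractured sandstone): t_4 = 3.45 × 0.15 / 0.1053 = 4.915 d
Total t = Σ t_i = 42.35 days.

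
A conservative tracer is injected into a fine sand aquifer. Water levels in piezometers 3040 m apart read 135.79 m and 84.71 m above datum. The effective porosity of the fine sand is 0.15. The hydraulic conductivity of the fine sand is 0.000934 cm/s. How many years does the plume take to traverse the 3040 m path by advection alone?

Convert K: 0.000934 cm/s × 864 = 0.8070 m/day.
Hydraulic gradient i = (135.79 − 84.71) / 3040 = 51.08 / 3040 = 0.01680.
Darcy flux q = K · i = 0.8070 × 0.01680 = 0.01356 m/day.
Seepage velocity v = q / n_e = 0.01356 / 0.15 = 0.09040 m/day.
Travel time t = L / v = 3040 / 0.09040 = 33630 days = 92.07 years.

92.1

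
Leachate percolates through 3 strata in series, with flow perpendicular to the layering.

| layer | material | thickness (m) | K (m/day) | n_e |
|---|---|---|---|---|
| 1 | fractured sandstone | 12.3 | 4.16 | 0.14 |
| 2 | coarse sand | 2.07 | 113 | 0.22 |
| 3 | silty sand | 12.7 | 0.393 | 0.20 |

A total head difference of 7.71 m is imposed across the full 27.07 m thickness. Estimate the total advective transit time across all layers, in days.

With flow normal to the layers, continuity requires the same specific discharge q through every layer.
Σ(b_i/K_i) = 12.3/4.16 + 2.07/113 + 12.7/0.393 = 35.29 d.
q = Δh / Σ(b_i/K_i) = 7.71 / 35.29 = 0.2185 m/day.
In each layer the seepage velocity is v_i = q/n_i, so the layer transit time is t_i = b_i·n_i / q:
  layer 1 (fractured sandstone): t_1 = 12.3 × 0.14 / 0.2185 = 7.882 d
  layer 2 (coarse sand): t_2 = 2.07 × 0.22 / 0.2185 = 2.084 d
  layer 3 (silty sand): t_3 = 12.7 × 0.20 / 0.2185 = 11.63 d
Total t = Σ t_i = 21.59 days.

21.6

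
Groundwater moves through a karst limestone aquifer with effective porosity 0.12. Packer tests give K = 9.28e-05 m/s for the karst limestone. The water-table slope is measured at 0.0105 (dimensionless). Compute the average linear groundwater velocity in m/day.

0.702

Convert K: 9.28e-05 m/s × 86400 = 8.018 m/day.
Hydraulic gradient i = 0.0105.
Darcy flux q = K · i = 8.018 × 0.01050 = 0.08419 m/day.
Seepage velocity v = q / n_e = 0.08419 / 0.12 = 0.7016 m/day.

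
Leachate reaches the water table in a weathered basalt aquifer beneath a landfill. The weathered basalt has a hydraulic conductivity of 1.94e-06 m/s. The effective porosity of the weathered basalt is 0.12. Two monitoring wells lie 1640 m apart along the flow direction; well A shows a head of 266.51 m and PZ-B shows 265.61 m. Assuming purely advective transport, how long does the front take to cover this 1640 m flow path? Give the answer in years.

5860

Convert K: 1.94e-06 m/s × 86400 = 0.1676 m/day.
Hydraulic gradient i = (266.51 − 265.61) / 1640 = 0.9 / 1640 = 0.0005488.
Darcy flux q = K · i = 0.1676 × 0.0005488 = 9.198e-05 m/day.
Seepage velocity v = q / n_e = 9.198e-05 / 0.12 = 0.0007665 m/day.
Travel time t = L / v = 1640 / 0.0007665 = 2.139e+06 days = 5858 years.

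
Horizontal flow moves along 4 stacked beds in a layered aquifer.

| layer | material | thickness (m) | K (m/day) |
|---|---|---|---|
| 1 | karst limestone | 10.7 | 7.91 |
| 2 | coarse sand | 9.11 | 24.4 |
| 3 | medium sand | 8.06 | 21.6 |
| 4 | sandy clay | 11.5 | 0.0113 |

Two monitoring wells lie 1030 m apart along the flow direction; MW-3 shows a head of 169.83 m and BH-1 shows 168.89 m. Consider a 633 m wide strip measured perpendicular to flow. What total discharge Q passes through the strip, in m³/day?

Flow is parallel to layering, so each bed carries its own Darcy discharge and the transmissivities add.
Σ(K_i·b_i) = 7.91×10.7 + 24.4×9.11 + 21.6×8.06 + 0.0113×11.5 = 481.1 m²/day.
Hydraulic gradient i = (169.83 − 168.89) / 1030 = 0.94 / 1030 = 0.0009126.
Q = Σ(K_i·b_i) · W · i = 481.1 × 633 × 0.0009126 = 278.0 m³/day.

278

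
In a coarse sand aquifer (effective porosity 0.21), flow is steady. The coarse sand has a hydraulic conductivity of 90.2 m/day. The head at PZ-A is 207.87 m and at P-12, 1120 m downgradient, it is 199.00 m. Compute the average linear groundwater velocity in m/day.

Hydraulic gradient i = (207.87 − 199.00) / 1120 = 8.87 / 1120 = 0.007920.
Darcy flux q = K · i = 90.20 × 0.007920 = 0.7144 m/day.
Seepage velocity v = q / n_e = 0.7144 / 0.21 = 3.402 m/day.

3.40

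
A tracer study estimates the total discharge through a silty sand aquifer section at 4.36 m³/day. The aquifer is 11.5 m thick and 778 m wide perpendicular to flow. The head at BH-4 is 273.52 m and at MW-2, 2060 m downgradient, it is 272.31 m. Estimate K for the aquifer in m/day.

0.830

Cross-sectional area A = 778 × 11.5 = 8947 m².
Hydraulic gradient i = (273.52 − 272.31) / 2060 = 1.21 / 2060 = 0.0005874.
From Q = K·A·i, K = Q / (A·i) = 4.36 / (8947 × 0.0005874) = 0.8296 m/day.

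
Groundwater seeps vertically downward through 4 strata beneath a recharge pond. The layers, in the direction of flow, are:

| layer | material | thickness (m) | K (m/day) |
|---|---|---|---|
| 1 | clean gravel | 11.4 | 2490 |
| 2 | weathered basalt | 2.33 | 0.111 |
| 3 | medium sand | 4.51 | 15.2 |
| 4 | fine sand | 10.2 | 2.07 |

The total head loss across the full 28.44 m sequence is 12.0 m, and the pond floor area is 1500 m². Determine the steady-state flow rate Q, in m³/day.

Flow is perpendicular to layering, so the layers act in series and the equivalent K is the thickness-weighted harmonic mean.
Total thickness L = 11.4 + 2.33 + 4.51 + 10.2 = 28.44 m.
Σ(b_i/K_i) = 11.4/2490 + 2.33/0.111 + 4.51/15.2 + 10.2/2.07 = 26.22 d.
K_eq = L / Σ(b_i/K_i) = 28.44 / 26.22 = 1.085 m/day.
Q = K_eq · A · (Δh/L) = 1.085 × 1500 × (12.0/28.44) = 686.5 m³/day.

687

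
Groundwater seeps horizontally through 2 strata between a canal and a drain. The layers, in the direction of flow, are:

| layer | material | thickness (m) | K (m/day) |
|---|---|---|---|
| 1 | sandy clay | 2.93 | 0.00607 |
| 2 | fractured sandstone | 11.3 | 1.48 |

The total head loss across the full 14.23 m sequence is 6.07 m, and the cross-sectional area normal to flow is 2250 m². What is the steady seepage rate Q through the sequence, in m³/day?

27.9

Flow is perpendicular to layering, so the layers act in series and the equivalent K is the thickness-weighted harmonic mean.
Total thickness L = 2.93 + 11.3 = 14.23 m.
Σ(b_i/K_i) = 2.93/0.00607 + 11.3/1.48 = 490.3 d.
K_eq = L / Σ(b_i/K_i) = 14.23 / 490.3 = 0.02902 m/day.
Q = K_eq · A · (Δh/L) = 0.02902 × 2250 × (6.07/14.23) = 27.85 m³/day.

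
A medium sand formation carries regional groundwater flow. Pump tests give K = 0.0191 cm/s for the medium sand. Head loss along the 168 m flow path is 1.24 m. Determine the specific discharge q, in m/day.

0.122

Convert K: 0.0191 cm/s × 864 = 16.50 m/day.
Hydraulic gradient i = Δh / L = 1.24 / 168 = 0.007381.
Specific discharge q = K · i = 16.50 × 0.007381 = 0.1218 m/day.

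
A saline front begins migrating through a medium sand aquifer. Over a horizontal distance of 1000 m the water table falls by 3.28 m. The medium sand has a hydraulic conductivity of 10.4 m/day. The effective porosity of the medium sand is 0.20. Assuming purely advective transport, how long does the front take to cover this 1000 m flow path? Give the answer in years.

16.1

Hydraulic gradient i = Δh / L = 3.28 / 1000 = 0.003280.
Darcy flux q = K · i = 10.40 × 0.003280 = 0.03411 m/day.
Seepage velocity v = q / n_e = 0.03411 / 0.20 = 0.1706 m/day.
Travel time t = L / v = 1000 / 0.1706 = 5863 days = 16.05 years.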